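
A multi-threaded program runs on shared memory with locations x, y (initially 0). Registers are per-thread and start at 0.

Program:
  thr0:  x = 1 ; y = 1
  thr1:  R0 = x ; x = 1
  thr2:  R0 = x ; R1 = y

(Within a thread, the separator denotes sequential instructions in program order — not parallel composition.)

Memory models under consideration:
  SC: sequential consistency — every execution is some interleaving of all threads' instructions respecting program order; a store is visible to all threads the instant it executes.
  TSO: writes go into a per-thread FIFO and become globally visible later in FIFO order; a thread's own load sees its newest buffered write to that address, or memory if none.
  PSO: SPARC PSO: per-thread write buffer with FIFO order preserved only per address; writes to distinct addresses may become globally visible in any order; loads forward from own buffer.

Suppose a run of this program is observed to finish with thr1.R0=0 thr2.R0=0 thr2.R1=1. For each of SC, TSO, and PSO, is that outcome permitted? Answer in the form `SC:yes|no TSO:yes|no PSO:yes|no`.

SC:yes TSO:yes PSO:yes

outcome vector order: (thr1.R0,thr2.R0,thr2.R1)
under SC → (0,0,0); (0,0,1); (0,1,0); (0,1,1); (1,0,0); (1,0,1); (1,1,0); (1,1,1)
under TSO → (0,0,0); (0,0,1); (0,1,0); (0,1,1); (1,0,0); (1,0,1); (1,1,0); (1,1,1)
under PSO → (0,0,0); (0,0,1); (0,1,0); (0,1,1); (1,0,0); (1,0,1); (1,1,0); (1,1,1)
target (0,0,1) ∈ {SC,TSO,PSO}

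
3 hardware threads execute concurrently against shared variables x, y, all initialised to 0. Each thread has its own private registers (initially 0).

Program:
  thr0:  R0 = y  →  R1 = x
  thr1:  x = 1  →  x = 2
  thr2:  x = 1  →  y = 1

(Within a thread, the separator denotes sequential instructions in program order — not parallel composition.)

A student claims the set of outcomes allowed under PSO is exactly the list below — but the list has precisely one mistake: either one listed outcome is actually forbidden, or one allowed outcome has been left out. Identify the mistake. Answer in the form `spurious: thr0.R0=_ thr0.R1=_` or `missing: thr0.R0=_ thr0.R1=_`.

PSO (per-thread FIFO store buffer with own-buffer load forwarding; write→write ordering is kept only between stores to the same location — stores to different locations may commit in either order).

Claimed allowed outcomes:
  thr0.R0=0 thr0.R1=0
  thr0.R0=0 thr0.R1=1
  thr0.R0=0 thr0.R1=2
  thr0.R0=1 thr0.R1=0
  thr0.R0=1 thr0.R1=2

outcome vector order: (thr0.R0,thr0.R1)
PSO: 6 outcomes — {00, 01, 02, 10, 11, 12}
PSO∖claimed = {11}

missing: thr0.R0=1 thr0.R1=1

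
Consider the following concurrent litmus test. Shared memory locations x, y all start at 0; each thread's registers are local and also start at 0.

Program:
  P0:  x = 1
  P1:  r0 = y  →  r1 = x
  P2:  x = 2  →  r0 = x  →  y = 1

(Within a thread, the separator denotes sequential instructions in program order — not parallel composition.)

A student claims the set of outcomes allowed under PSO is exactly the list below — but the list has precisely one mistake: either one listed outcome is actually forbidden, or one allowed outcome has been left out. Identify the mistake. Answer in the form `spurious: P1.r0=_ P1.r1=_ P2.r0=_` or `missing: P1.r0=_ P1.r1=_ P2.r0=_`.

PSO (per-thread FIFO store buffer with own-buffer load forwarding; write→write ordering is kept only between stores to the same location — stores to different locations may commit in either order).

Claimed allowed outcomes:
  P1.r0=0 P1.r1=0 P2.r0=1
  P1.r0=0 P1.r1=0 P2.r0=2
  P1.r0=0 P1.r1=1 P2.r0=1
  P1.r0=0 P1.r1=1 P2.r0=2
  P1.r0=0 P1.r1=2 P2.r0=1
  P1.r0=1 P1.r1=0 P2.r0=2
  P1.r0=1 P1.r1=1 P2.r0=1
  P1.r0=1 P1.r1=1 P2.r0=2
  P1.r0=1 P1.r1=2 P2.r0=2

outcome vector order: (P1.r0,P1.r1,P2.r0)
[PSO] allowed = {<0 0 1>; <0 0 2>; <0 1 1>; <0 1 2>; <0 2 1>; <0 2 2>; <1 0 2>; <1 1 1>; <1 1 2>; <1 2 2>}
PSO∖claimed = {<0 2 2>}

missing: P1.r0=0 P1.r1=2 P2.r0=2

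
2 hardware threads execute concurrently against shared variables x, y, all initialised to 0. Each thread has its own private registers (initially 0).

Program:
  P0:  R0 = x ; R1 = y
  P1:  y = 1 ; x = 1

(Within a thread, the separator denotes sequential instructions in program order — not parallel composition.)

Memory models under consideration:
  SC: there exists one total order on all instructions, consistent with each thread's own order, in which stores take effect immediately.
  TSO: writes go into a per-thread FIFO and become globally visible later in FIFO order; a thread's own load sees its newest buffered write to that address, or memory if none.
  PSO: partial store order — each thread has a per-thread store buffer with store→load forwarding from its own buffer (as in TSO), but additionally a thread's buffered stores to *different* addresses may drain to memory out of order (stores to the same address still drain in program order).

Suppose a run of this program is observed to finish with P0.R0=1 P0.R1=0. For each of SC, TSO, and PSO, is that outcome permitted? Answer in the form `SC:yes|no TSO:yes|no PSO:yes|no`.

outcome vector order: (P0.R0,P0.R1)
[SC] allowed = {(0,0); (0,1); (1,1)}
[TSO] allowed = {(0,0); (0,1); (1,1)}
[PSO] allowed = {(0,0); (0,1); (1,0); (1,1)}
target (1,0) ∈ {PSO}

SC:no TSO:no PSO:yes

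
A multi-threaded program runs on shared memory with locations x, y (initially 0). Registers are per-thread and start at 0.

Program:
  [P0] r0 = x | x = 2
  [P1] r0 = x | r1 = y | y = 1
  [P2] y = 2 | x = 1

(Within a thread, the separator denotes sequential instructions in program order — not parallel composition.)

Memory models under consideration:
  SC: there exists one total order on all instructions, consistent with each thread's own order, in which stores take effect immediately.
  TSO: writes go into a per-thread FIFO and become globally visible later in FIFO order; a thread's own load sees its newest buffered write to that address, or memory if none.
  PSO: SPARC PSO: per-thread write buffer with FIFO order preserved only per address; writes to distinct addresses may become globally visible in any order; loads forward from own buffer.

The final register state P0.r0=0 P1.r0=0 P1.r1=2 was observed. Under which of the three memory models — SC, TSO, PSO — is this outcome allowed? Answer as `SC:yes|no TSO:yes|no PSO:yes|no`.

outcome vector order: (P0.r0,P1.r0,P1.r1)
[SC] allowed = {(0,0,0), (0,0,2), (0,1,2), (0,2,0), (0,2,2), (1,0,0), (1,0,2), (1,1,2), (1,2,2)}
[TSO] allowed = {(0,0,0), (0,0,2), (0,1,2), (0,2,0), (0,2,2), (1,0,0), (1,0,2), (1,1,2), (1,2,2)}
[PSO] allowed = {(0,0,0), (0,0,2), (0,1,0), (0,1,2), (0,2,0), (0,2,2), (1,0,0), (1,0,2), (1,1,0), (1,1,2), (1,2,0), (1,2,2)}
target (0,0,2) ∈ {SC,TSO,PSO}

SC:yes TSO:yes PSO:yes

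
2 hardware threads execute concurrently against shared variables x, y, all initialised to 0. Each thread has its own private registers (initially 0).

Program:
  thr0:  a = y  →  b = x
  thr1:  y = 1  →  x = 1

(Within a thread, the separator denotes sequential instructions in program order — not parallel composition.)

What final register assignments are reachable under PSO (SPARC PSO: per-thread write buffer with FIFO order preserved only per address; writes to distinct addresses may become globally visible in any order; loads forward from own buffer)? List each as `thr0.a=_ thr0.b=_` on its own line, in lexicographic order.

thr0.a=0 thr0.b=0
thr0.a=0 thr0.b=1
thr0.a=1 thr0.b=0
thr0.a=1 thr0.b=1

outcome vector order: (thr0.a,thr0.b)
|PSO outcomes| = 4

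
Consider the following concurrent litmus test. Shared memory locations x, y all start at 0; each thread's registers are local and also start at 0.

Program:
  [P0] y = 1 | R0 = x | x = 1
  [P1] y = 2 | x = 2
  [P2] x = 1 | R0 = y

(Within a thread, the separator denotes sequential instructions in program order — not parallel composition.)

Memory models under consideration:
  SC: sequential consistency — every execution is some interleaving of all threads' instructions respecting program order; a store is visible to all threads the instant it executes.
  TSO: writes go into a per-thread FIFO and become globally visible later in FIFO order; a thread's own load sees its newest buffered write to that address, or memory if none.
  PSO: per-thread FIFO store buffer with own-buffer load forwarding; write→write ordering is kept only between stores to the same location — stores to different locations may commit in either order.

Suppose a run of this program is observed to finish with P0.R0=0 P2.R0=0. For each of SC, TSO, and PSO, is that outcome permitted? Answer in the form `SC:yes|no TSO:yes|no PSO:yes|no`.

SC:no TSO:yes PSO:yes

outcome vector order: (P0.R0,P2.R0)
SC (8): 0/1 0/2 1/0 1/1 1/2 2/0 2/1 2/2
TSO (9): 0/0 0/1 0/2 1/0 1/1 1/2 2/0 2/1 2/2
PSO (9): 0/0 0/1 0/2 1/0 1/1 1/2 2/0 2/1 2/2
target 0/0 ∈ {TSO,PSO}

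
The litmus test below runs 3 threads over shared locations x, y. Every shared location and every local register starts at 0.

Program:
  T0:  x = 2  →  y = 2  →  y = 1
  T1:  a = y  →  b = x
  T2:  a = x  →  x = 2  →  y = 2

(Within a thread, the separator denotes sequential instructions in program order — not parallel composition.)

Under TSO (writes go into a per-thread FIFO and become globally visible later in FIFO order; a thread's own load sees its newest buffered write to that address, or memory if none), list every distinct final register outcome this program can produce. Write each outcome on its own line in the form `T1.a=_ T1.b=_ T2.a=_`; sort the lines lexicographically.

outcome vector order: (T1.a,T1.b,T2.a)
|TSO outcomes| = 8

T1.a=0 T1.b=0 T2.a=0
T1.a=0 T1.b=0 T2.a=2
T1.a=0 T1.b=2 T2.a=0
T1.a=0 T1.b=2 T2.a=2
T1.a=1 T1.b=2 T2.a=0
T1.a=1 T1.b=2 T2.a=2
T1.a=2 T1.b=2 T2.a=0
T1.a=2 T1.b=2 T2.a=2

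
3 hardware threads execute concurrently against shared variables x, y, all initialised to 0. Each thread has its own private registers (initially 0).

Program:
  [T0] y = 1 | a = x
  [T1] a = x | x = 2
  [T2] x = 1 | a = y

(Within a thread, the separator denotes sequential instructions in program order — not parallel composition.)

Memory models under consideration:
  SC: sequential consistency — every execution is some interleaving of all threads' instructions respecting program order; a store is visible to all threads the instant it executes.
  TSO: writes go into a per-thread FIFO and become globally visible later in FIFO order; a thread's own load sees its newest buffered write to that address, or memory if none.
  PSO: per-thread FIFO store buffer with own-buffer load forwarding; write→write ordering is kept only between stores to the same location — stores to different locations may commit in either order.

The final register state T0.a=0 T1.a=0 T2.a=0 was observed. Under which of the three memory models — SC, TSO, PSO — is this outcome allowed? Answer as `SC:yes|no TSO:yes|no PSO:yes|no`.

SC:no TSO:yes PSO:yes

outcome vector order: (T0.a,T1.a,T2.a)
[SC] allowed = {001, 011, 100, 101, 110, 111, 200, 201, 210, 211}
[TSO] allowed = {000, 001, 010, 011, 100, 101, 110, 111, 200, 201, 210, 211}
[PSO] allowed = {000, 001, 010, 011, 100, 101, 110, 111, 200, 201, 210, 211}
target 000 ∈ {TSO,PSO}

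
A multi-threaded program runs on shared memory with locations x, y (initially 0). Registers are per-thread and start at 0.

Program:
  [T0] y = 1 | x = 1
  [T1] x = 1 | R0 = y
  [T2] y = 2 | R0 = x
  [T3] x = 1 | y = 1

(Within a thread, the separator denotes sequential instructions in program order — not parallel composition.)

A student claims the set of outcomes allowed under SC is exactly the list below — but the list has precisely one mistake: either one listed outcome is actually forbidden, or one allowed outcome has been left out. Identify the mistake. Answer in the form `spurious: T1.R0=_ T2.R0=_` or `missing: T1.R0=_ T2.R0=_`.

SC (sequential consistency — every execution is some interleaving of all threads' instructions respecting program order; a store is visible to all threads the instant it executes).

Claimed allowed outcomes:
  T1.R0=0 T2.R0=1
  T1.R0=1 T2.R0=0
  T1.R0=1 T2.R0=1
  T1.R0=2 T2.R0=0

missing: T1.R0=2 T2.R0=1

outcome vector order: (T1.R0,T2.R0)
[SC] allowed = {(0,1); (1,0); (1,1); (2,0); (2,1)}
SC∖claimed = {(2,1)}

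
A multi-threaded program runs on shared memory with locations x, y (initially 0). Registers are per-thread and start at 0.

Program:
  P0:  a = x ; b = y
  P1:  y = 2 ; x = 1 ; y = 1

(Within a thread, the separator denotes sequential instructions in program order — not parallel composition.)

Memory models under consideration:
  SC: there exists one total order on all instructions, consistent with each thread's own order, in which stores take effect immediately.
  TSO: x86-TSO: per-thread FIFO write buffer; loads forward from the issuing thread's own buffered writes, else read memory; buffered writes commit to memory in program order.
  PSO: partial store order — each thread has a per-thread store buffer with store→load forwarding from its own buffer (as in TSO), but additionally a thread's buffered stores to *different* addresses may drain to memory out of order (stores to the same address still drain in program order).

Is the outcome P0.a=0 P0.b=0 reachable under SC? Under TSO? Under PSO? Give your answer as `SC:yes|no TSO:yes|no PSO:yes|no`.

SC:yes TSO:yes PSO:yes

outcome vector order: (P0.a,P0.b)
[SC] allowed = {0/0, 0/1, 0/2, 1/1, 1/2}
[TSO] allowed = {0/0, 0/1, 0/2, 1/1, 1/2}
[PSO] allowed = {0/0, 0/1, 0/2, 1/0, 1/1, 1/2}
target 0/0 ∈ {SC,TSO,PSO}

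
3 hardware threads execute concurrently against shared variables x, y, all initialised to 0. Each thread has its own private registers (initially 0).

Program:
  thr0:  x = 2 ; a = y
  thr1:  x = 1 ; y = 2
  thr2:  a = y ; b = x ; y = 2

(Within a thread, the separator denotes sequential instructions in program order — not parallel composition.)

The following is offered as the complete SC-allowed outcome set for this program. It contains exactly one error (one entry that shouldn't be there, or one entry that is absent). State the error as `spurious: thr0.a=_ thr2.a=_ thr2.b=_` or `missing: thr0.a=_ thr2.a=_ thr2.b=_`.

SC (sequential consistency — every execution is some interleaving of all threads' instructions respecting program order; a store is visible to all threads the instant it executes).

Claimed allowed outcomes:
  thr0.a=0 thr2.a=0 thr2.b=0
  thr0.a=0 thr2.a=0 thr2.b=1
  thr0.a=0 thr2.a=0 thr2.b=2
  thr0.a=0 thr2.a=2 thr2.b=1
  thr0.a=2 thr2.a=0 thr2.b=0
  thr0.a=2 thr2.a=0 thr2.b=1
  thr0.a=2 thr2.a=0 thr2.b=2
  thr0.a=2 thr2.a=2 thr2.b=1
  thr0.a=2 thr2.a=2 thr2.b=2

missing: thr0.a=0 thr2.a=2 thr2.b=2

outcome vector order: (thr0.a,thr2.a,thr2.b)
under SC → <0 0 0>, <0 0 1>, <0 0 2>, <0 2 1>, <0 2 2>, <2 0 0>, <2 0 1>, <2 0 2>, <2 2 1>, <2 2 2>
SC∖claimed = {<0 2 2>}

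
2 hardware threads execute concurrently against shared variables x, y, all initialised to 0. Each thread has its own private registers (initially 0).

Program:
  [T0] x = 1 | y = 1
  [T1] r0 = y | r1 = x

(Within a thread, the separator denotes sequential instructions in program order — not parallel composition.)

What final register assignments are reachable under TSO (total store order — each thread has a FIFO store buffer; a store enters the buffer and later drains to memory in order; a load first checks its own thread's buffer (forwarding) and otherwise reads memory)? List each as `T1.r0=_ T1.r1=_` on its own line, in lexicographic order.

outcome vector order: (T1.r0,T1.r1)
|TSO outcomes| = 3

T1.r0=0 T1.r1=0
T1.r0=0 T1.r1=1
T1.r0=1 T1.r1=1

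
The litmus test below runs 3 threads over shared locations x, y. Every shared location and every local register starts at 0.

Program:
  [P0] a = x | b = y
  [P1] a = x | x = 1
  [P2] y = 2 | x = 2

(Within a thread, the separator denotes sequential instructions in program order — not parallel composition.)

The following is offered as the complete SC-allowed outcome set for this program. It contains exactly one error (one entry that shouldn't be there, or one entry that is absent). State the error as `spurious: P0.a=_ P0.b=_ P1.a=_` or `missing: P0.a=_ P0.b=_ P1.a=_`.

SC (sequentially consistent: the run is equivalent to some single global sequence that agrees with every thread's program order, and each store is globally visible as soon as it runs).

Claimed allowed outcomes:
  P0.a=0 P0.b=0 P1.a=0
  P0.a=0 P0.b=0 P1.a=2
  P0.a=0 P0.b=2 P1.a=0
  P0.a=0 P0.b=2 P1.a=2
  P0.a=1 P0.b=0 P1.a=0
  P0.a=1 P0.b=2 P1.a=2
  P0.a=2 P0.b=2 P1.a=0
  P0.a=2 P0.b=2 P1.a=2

missing: P0.a=1 P0.b=2 P1.a=0

outcome vector order: (P0.a,P0.b,P1.a)
SC (9): 000, 002, 020, 022, 100, 120, 122, 220, 222
SC∖claimed = {120}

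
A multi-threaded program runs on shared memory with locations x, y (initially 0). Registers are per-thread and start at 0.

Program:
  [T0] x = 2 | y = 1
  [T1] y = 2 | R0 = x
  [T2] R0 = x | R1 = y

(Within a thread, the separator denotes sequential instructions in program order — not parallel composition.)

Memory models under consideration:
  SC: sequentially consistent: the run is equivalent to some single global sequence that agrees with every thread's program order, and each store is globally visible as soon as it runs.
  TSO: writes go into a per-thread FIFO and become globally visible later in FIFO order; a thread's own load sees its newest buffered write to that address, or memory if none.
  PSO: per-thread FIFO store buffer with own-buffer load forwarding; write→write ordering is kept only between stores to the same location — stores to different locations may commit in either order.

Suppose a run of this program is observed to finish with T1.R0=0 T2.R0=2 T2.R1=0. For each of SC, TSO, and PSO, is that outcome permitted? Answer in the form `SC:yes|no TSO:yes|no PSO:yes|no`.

outcome vector order: (T1.R0,T2.R0,T2.R1)
SC: 11 outcomes — {<0 0 0>; <0 0 1>; <0 0 2>; <0 2 1>; <0 2 2>; <2 0 0>; <2 0 1>; <2 0 2>; <2 2 0>; <2 2 1>; <2 2 2>}
TSO: 12 outcomes — {<0 0 0>; <0 0 1>; <0 0 2>; <0 2 0>; <0 2 1>; <0 2 2>; <2 0 0>; <2 0 1>; <2 0 2>; <2 2 0>; <2 2 1>; <2 2 2>}
PSO: 12 outcomes — {<0 0 0>; <0 0 1>; <0 0 2>; <0 2 0>; <0 2 1>; <0 2 2>; <2 0 0>; <2 0 1>; <2 0 2>; <2 2 0>; <2 2 1>; <2 2 2>}
target <0 2 0> ∈ {TSO,PSO}

SC:no TSO:yes PSO:yes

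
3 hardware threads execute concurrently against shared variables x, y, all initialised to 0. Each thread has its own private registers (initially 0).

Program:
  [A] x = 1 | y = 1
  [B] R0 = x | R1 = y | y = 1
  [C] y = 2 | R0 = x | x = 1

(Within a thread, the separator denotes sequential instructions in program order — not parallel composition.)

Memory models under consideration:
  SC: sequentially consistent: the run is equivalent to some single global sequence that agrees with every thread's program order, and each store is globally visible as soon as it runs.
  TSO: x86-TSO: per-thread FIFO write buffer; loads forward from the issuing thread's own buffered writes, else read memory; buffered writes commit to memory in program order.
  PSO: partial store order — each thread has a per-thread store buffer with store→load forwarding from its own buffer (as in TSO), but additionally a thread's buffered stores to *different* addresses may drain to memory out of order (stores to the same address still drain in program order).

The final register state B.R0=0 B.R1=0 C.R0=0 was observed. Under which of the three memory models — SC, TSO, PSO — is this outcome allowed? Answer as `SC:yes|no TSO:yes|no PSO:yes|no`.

outcome vector order: (B.R0,B.R1,C.R0)
[SC] allowed = {(0,0,0), (0,0,1), (0,1,0), (0,1,1), (0,2,0), (0,2,1), (1,0,1), (1,1,0), (1,1,1), (1,2,0), (1,2,1)}
[TSO] allowed = {(0,0,0), (0,0,1), (0,1,0), (0,1,1), (0,2,0), (0,2,1), (1,0,0), (1,0,1), (1,1,0), (1,1,1), (1,2,0), (1,2,1)}
[PSO] allowed = {(0,0,0), (0,0,1), (0,1,0), (0,1,1), (0,2,0), (0,2,1), (1,0,0), (1,0,1), (1,1,0), (1,1,1), (1,2,0), (1,2,1)}
target (0,0,0) ∈ {SC,TSO,PSO}

SC:yes TSO:yes PSO:yes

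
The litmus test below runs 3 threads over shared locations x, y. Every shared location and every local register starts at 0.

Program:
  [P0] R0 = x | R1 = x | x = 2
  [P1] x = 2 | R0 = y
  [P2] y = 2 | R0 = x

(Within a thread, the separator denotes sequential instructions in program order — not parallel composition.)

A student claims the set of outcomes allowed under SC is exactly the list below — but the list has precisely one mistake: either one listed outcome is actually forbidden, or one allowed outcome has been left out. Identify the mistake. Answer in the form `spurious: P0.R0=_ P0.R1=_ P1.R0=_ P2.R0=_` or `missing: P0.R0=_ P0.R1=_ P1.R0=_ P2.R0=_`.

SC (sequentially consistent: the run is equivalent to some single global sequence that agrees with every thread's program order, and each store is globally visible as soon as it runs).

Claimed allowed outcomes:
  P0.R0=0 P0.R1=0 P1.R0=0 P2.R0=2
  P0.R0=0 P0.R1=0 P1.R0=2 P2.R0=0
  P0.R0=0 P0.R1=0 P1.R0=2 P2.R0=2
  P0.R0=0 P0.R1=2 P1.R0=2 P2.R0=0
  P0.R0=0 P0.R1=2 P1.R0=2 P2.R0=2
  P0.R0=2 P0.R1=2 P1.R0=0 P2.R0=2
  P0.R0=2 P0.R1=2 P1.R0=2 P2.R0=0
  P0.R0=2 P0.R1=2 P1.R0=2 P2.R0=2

missing: P0.R0=0 P0.R1=2 P1.R0=0 P2.R0=2

outcome vector order: (P0.R0,P0.R1,P1.R0,P2.R0)
SC: 9 outcomes — {<0 0 0 2>, <0 0 2 0>, <0 0 2 2>, <0 2 0 2>, <0 2 2 0>, <0 2 2 2>, <2 2 0 2>, <2 2 2 0>, <2 2 2 2>}
SC∖claimed = {<0 2 0 2>}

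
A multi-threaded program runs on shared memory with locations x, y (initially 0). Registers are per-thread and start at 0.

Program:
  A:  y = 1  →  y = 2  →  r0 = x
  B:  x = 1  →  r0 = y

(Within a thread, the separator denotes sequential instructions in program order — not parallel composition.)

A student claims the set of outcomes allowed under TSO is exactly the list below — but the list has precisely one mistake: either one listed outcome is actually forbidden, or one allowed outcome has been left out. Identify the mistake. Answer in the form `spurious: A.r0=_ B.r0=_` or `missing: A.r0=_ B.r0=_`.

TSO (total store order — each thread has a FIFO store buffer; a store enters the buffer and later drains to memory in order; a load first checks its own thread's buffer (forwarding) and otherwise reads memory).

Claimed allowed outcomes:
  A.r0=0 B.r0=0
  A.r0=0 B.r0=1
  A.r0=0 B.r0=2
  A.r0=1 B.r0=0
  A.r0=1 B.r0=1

missing: A.r0=1 B.r0=2

outcome vector order: (A.r0,B.r0)
TSO (6): 0/0 0/1 0/2 1/0 1/1 1/2
TSO∖claimed = {1/2}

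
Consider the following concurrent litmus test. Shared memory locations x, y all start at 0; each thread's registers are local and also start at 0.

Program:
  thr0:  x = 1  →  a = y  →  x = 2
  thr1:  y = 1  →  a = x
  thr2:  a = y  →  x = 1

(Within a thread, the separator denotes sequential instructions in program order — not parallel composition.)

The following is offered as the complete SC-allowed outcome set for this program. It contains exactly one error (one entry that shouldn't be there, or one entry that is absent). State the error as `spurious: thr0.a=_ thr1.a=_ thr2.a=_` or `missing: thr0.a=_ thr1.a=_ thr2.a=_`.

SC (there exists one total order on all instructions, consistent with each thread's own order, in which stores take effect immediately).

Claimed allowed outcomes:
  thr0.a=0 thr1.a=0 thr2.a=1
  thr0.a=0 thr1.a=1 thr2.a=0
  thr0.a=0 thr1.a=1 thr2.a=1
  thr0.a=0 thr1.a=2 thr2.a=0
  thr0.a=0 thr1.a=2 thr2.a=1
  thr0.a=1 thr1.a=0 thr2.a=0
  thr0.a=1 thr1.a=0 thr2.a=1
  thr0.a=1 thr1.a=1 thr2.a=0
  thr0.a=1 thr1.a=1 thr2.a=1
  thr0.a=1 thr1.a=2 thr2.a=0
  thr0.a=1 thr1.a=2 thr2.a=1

spurious: thr0.a=0 thr1.a=0 thr2.a=1

outcome vector order: (thr0.a,thr1.a,thr2.a)
[SC] allowed = {0/1/0 0/1/1 0/2/0 0/2/1 1/0/0 1/0/1 1/1/0 1/1/1 1/2/0 1/2/1}
claimed∖SC = {0/0/1}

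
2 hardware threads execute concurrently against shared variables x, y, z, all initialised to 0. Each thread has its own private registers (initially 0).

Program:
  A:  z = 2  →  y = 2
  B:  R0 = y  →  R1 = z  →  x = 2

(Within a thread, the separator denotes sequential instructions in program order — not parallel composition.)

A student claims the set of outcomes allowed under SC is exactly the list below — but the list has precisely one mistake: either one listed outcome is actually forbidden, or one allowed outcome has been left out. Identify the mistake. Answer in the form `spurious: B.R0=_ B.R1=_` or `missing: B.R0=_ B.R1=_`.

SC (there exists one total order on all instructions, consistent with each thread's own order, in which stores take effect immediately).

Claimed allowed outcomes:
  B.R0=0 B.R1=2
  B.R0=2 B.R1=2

missing: B.R0=0 B.R1=0

outcome vector order: (B.R0,B.R1)
SC: 3 outcomes — {(0,0) (0,2) (2,2)}
SC∖claimed = {(0,0)}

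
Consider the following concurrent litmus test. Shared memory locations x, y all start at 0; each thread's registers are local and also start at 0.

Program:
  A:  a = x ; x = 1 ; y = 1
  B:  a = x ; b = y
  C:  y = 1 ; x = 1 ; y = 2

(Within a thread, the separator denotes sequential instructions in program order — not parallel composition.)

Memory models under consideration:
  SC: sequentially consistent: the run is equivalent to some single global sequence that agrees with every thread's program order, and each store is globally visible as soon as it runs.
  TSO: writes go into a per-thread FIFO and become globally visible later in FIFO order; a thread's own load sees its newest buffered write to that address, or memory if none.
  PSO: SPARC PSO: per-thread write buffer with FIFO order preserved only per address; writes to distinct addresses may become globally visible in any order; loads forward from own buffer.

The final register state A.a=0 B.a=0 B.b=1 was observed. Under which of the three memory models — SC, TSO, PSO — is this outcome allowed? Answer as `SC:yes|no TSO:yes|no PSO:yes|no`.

outcome vector order: (A.a,B.a,B.b)
SC (11): (0,0,0), (0,0,1), (0,0,2), (0,1,0), (0,1,1), (0,1,2), (1,0,0), (1,0,1), (1,0,2), (1,1,1), (1,1,2)
TSO (11): (0,0,0), (0,0,1), (0,0,2), (0,1,0), (0,1,1), (0,1,2), (1,0,0), (1,0,1), (1,0,2), (1,1,1), (1,1,2)
PSO (12): (0,0,0), (0,0,1), (0,0,2), (0,1,0), (0,1,1), (0,1,2), (1,0,0), (1,0,1), (1,0,2), (1,1,0), (1,1,1), (1,1,2)
target (0,0,1) ∈ {SC,TSO,PSO}

SC:yes TSO:yes PSO:yes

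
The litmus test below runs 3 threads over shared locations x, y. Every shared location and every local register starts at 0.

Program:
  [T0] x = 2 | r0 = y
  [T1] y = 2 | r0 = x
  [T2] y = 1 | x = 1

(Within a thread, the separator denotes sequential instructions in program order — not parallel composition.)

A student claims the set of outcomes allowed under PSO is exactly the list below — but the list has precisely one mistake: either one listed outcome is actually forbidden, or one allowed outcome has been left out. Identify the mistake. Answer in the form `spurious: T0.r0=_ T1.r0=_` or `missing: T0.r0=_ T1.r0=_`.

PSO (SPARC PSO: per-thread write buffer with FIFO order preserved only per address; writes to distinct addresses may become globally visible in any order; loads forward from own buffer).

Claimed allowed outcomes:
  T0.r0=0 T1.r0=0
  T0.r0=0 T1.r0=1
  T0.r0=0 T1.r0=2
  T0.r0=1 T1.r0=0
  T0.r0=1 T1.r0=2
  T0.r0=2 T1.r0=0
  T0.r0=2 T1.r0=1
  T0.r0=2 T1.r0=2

outcome vector order: (T0.r0,T1.r0)
[PSO] allowed = {(0,0), (0,1), (0,2), (1,0), (1,1), (1,2), (2,0), (2,1), (2,2)}
PSO∖claimed = {(1,1)}

missing: T0.r0=1 T1.r0=1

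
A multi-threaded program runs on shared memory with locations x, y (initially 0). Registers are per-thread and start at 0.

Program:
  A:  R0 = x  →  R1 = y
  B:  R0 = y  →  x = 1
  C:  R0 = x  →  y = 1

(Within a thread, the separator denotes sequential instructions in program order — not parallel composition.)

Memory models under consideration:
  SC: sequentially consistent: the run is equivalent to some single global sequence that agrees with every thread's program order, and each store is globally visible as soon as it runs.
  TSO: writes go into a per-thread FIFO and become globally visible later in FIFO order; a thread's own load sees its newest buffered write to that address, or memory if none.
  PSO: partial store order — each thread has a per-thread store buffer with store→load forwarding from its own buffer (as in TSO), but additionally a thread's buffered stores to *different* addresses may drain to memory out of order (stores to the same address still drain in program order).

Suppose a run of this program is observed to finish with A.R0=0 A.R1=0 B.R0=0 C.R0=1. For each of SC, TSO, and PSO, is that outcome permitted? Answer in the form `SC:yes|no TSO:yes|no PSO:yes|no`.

SC:yes TSO:yes PSO:yes

outcome vector order: (A.R0,A.R1,B.R0,C.R0)
under SC → 0000, 0001, 0010, 0100, 0101, 0110, 1000, 1001, 1100, 1101, 1110
under TSO → 0000, 0001, 0010, 0100, 0101, 0110, 1000, 1001, 1100, 1101, 1110
under PSO → 0000, 0001, 0010, 0100, 0101, 0110, 1000, 1001, 1100, 1101, 1110
target 0001 ∈ {SC,TSO,PSO}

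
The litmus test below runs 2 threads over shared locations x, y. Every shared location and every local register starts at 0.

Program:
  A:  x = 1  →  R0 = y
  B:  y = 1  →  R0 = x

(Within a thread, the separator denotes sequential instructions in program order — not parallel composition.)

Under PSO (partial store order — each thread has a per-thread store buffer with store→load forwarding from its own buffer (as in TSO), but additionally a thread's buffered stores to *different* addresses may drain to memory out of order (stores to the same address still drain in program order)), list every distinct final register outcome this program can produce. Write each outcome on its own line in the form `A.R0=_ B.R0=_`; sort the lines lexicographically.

outcome vector order: (A.R0,B.R0)
|PSO outcomes| = 4

A.R0=0 B.R0=0
A.R0=0 B.R0=1
A.R0=1 B.R0=0
A.R0=1 B.R0=1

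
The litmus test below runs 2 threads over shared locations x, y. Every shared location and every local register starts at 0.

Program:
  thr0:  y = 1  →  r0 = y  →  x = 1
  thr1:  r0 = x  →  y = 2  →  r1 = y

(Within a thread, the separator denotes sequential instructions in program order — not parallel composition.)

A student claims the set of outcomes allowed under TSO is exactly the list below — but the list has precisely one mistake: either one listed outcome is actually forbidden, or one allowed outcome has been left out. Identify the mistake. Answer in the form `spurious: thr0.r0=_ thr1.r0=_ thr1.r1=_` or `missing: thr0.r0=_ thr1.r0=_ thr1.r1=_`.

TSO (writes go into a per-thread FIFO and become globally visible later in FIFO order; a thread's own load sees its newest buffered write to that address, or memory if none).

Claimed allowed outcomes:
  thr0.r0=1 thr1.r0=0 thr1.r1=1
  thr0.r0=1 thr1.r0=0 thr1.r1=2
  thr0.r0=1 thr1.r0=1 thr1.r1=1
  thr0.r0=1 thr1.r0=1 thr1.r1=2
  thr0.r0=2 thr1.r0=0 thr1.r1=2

spurious: thr0.r0=1 thr1.r0=1 thr1.r1=1

outcome vector order: (thr0.r0,thr1.r0,thr1.r1)
under TSO → 1/0/1 1/0/2 1/1/2 2/0/2
claimed∖TSO = {1/1/1}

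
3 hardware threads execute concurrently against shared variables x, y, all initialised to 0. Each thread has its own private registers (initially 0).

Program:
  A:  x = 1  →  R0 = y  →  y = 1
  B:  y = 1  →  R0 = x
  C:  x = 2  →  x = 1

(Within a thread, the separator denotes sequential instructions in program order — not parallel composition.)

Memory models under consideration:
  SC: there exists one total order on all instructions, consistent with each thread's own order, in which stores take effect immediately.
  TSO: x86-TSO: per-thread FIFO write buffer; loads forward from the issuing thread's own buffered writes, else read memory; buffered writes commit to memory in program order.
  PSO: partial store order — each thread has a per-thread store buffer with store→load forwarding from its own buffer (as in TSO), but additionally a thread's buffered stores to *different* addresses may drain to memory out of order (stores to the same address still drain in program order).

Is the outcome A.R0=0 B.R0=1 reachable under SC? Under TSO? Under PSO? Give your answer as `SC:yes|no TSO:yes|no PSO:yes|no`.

SC:yes TSO:yes PSO:yes

outcome vector order: (A.R0,B.R0)
[SC] allowed = {0/1, 0/2, 1/0, 1/1, 1/2}
[TSO] allowed = {0/0, 0/1, 0/2, 1/0, 1/1, 1/2}
[PSO] allowed = {0/0, 0/1, 0/2, 1/0, 1/1, 1/2}
target 0/1 ∈ {SC,TSO,PSO}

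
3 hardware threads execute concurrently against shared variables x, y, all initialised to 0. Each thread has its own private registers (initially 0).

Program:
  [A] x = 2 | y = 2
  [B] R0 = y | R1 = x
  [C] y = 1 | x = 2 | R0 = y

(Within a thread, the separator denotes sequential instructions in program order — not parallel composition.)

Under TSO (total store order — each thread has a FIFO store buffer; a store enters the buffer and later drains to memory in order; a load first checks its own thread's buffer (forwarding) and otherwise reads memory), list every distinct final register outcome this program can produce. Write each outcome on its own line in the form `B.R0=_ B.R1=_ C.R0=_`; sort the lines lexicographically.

outcome vector order: (B.R0,B.R1,C.R0)
|TSO outcomes| = 10

B.R0=0 B.R1=0 C.R0=1
B.R0=0 B.R1=0 C.R0=2
B.R0=0 B.R1=2 C.R0=1
B.R0=0 B.R1=2 C.R0=2
B.R0=1 B.R1=0 C.R0=1
B.R0=1 B.R1=0 C.R0=2
B.R0=1 B.R1=2 C.R0=1
B.R0=1 B.R1=2 C.R0=2
B.R0=2 B.R1=2 C.R0=1
B.R0=2 B.R1=2 C.R0=2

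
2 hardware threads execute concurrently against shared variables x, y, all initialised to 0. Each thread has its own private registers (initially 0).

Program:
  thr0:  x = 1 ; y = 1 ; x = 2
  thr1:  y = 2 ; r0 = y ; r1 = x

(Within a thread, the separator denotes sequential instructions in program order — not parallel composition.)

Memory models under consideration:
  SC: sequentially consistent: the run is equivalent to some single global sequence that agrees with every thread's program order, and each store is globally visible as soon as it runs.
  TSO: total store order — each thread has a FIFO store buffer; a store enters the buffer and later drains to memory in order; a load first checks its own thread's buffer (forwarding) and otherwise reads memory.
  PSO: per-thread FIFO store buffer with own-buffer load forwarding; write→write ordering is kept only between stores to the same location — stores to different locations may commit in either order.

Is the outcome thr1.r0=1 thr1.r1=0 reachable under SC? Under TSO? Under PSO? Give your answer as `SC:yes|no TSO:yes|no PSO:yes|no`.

outcome vector order: (thr1.r0,thr1.r1)
under SC → 1/1; 1/2; 2/0; 2/1; 2/2
under TSO → 1/1; 1/2; 2/0; 2/1; 2/2
under PSO → 1/0; 1/1; 1/2; 2/0; 2/1; 2/2
target 1/0 ∈ {PSO}

SC:no TSO:no PSO:yes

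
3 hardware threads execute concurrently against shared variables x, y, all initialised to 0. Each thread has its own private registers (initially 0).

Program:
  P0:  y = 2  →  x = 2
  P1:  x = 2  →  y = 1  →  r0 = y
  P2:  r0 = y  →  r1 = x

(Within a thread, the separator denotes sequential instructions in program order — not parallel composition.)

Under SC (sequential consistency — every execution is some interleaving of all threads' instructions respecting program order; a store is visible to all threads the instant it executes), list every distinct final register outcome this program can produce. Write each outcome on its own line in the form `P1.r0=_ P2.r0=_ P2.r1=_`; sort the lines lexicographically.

outcome vector order: (P1.r0,P2.r0,P2.r1)
|SC outcomes| = 9

P1.r0=1 P2.r0=0 P2.r1=0
P1.r0=1 P2.r0=0 P2.r1=2
P1.r0=1 P2.r0=1 P2.r1=2
P1.r0=1 P2.r0=2 P2.r1=0
P1.r0=1 P2.r0=2 P2.r1=2
P1.r0=2 P2.r0=0 P2.r1=0
P1.r0=2 P2.r0=0 P2.r1=2
P1.r0=2 P2.r0=1 P2.r1=2
P1.r0=2 P2.r0=2 P2.r1=2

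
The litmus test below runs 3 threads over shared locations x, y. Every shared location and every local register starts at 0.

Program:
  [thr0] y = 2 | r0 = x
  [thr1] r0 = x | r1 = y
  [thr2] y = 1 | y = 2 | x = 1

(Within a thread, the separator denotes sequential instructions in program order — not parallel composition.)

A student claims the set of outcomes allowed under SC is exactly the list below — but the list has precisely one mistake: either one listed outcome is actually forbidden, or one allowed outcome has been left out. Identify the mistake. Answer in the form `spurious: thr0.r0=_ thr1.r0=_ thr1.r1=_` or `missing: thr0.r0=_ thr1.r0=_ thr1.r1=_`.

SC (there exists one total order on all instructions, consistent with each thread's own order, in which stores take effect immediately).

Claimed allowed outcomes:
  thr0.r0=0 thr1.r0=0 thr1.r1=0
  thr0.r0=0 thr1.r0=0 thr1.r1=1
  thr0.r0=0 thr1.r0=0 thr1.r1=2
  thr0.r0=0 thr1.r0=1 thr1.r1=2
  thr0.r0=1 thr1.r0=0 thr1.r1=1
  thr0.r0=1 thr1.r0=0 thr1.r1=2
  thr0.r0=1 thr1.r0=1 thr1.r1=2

outcome vector order: (thr0.r0,thr1.r0,thr1.r1)
[SC] allowed = {0/0/0; 0/0/1; 0/0/2; 0/1/2; 1/0/0; 1/0/1; 1/0/2; 1/1/2}
SC∖claimed = {1/0/0}

missing: thr0.r0=1 thr1.r0=0 thr1.r1=0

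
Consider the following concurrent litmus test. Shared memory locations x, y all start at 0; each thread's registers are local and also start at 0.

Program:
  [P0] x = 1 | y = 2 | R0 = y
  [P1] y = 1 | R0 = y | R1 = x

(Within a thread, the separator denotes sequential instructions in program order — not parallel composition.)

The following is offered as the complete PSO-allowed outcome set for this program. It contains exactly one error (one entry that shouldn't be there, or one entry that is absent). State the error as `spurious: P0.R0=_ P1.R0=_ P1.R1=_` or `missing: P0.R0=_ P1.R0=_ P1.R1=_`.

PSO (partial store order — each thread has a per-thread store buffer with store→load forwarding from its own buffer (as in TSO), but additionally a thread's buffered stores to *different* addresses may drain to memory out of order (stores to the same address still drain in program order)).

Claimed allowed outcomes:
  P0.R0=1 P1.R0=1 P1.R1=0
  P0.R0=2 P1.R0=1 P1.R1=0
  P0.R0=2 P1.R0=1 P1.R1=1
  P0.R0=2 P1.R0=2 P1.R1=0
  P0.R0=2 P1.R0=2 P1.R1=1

outcome vector order: (P0.R0,P1.R0,P1.R1)
[PSO] allowed = {(1,1,0), (1,1,1), (2,1,0), (2,1,1), (2,2,0), (2,2,1)}
PSO∖claimed = {(1,1,1)}

missing: P0.R0=1 P1.R0=1 P1.R1=1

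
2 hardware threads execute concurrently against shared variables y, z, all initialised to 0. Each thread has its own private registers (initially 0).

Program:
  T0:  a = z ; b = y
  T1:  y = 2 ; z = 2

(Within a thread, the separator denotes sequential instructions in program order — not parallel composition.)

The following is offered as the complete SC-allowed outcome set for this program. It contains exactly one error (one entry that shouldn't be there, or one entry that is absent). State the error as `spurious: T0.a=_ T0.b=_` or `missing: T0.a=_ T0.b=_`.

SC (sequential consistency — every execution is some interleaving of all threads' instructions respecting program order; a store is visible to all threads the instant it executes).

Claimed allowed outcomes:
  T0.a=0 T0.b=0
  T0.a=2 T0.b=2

outcome vector order: (T0.a,T0.b)
under SC → (0,0), (0,2), (2,2)
SC∖claimed = {(0,2)}

missing: T0.a=0 T0.b=2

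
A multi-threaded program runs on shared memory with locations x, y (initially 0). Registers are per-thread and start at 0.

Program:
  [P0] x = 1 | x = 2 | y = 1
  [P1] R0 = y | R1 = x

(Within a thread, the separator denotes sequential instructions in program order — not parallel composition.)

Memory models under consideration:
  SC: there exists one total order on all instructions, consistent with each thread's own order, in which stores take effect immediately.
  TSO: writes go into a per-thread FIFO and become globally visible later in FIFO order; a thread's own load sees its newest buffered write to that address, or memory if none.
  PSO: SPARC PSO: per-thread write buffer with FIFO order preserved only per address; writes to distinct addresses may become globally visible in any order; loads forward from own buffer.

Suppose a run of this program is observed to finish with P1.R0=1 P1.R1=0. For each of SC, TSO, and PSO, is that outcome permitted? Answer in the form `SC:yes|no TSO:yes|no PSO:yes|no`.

SC:no TSO:no PSO:yes

outcome vector order: (P1.R0,P1.R1)
SC: 4 outcomes — {0/0; 0/1; 0/2; 1/2}
TSO: 4 outcomes — {0/0; 0/1; 0/2; 1/2}
PSO: 6 outcomes — {0/0; 0/1; 0/2; 1/0; 1/1; 1/2}
target 1/0 ∈ {PSO}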